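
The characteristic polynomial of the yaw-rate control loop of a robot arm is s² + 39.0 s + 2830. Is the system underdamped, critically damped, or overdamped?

underdamped

a² − 4b = 39.0² − 4·2830 < 0 (complex roots); the system is underdamped.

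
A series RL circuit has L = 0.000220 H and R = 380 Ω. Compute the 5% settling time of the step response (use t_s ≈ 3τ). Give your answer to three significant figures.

τ = L/R = 0.000220/380 = 0.000000579 s.
t_s ≈ 3τ = 0.00000174 s.

t_s ≈ 0.00000174 s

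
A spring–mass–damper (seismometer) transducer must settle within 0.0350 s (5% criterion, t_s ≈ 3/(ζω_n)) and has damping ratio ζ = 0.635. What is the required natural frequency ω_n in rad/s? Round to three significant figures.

ω_n ≈ 135 rad/s

Rearranging t_s ≈ 3/(ζω_n) gives ω_n = 3/(ζ·t_s) = 3/(0.635 × 0.0350) = 135 rad/s.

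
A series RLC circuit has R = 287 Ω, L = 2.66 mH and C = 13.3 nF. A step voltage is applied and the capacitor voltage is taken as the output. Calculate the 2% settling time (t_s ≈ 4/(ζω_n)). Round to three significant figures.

t_s ≈ 0.0000741 s

For a series RLC circuit (capacitor voltage as output), ω_n = 1/√(LC) = 1/√(2.66 mH · 13.3 nF) = 168000 rad/s.
ζ = (R/2)·√(C/L) = (287/2)·√(13.3 nF/2.66 mH) = 0.321.
t_s ≈ 4/(ζω_n) = 0.0000741 s.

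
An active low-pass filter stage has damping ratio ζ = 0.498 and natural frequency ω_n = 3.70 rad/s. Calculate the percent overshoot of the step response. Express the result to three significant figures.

%OS ≈ 16.5%

For an underdamped second-order system, %OS = 100·exp(−πζ/√(1−ζ²)).
πζ/√(1−ζ²) = π·0.498/√(1−0.248) = 1.804, so %OS = 100·e^(−1.804) = 16.5%.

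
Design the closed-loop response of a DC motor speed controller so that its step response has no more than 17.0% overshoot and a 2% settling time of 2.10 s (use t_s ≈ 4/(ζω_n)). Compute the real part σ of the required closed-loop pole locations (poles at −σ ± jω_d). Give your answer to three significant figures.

σ ≈ 1.90

The settling-time spec alone fixes σ = ζω_n = 4/t_s = 4/2.10 = 1.90.
(Overshoot then fixes ζ = 0.491 and hence ω_d = σ·√(1−ζ²)/ζ = 3.38 rad/s.)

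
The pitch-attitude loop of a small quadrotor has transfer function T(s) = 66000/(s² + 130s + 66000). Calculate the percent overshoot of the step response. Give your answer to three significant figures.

Matching coefficients with s² + 2ζω_n s + ω_n² gives ω_n² = 66000 ⇒ ω_n = 257 rad/s, and ζ = 130/(2ω_n) = 0.253.
%OS = 100·exp(−πζ/√(1−ζ²)) = 44.0%.

%OS ≈ 44.0%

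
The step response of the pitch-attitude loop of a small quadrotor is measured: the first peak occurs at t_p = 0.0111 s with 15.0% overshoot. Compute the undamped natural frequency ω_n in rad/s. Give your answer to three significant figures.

From the overshoot, ζ = −ln(OS)/√(π²+ln²(OS)) = 0.517.
t_p = π/ω_d ⇒ ω_d = 283 rad/s; then ω_n = ω_d/√(1−ζ²) = 331 rad/s.

ω_n ≈ 331 rad/s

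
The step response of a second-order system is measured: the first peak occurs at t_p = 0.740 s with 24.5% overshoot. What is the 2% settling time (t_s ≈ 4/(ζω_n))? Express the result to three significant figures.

t_s ≈ 2.10 s

ζ from %OS: ζ = |ln 0.245|/√(π²+ln²0.245) = 0.409.
From t_p = π/ω_d, ω_d = π/0.740 = 4.25 rad/s, so ω_n = ω_d/√(1−ζ²) = 4.65 rad/s.
t_s ≈ 4/(ζω_n) = 4/(0.409·4.65) = 2.10 s.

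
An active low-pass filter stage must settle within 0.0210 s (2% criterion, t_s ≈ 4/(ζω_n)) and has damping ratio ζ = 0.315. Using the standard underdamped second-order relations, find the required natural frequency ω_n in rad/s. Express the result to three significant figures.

Rearranging t_s ≈ 4/(ζω_n) gives ω_n = 4/(ζ·t_s) = 4/(0.315 × 0.0210) = 605 rad/s.

ω_n ≈ 605 rad/s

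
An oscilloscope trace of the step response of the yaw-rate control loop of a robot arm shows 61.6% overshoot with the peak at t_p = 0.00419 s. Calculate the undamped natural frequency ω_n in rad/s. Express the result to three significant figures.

ω_n ≈ 759 rad/s

From the overshoot, ζ = −ln(OS)/√(π²+ln²(OS)) = 0.152.
t_p = π/ω_d ⇒ ω_d = 750 rad/s; then ω_n = ω_d/√(1−ζ²) = 759 rad/s.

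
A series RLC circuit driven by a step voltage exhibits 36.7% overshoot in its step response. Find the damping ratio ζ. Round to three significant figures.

ζ ≈ 0.304

ζ = −ln(OS)/√(π² + (ln OS)²). With OS = 0.367, ln OS = −1.002 and ζ = 1.002/3.298 = 0.304.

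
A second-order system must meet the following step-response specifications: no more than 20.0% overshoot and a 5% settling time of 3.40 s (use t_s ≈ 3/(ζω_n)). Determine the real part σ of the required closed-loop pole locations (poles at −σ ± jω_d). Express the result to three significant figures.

The settling-time spec alone fixes σ = ζω_n = 3/t_s = 3/3.40 = 0.882.
(Overshoot then fixes ζ = 0.456 and hence ω_d = σ·√(1−ζ²)/ζ = 1.72 rad/s.)

σ ≈ 0.882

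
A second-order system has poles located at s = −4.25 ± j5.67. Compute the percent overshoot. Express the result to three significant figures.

The poles are at −σ ± jω_d with σ = 4.25 and ω_d = 5.67, so ω_n = √(σ²+ω_d²) = 7.09 rad/s and ζ = σ/ω_n = 0.600.
Overshoot: exp(−π·0.600/√(1−0.600²)) = 0.0949, i.e. 9.49%.

%OS ≈ 9.49%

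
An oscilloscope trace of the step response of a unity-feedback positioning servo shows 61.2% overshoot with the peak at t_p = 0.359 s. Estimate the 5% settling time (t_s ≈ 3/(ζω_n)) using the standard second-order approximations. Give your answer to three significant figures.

From the overshoot, ζ = −ln(OS)/√(π²+ln²(OS)) = 0.154.
From t_p = π/ω_d, ω_d = π/0.359 = 8.75 rad/s, so ω_n = ω_d/√(1−ζ²) = 8.86 rad/s.
t_s ≈ 3/(ζω_n) = 3/(0.154·8.86) = 2.19 s.

t_s ≈ 2.19 s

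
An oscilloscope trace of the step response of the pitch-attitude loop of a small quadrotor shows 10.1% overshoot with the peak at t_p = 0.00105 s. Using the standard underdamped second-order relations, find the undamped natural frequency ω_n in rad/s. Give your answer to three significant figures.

ω_n ≈ 3700 rad/s

ζ from %OS: ζ = |ln 0.101|/√(π²+ln²0.101) = 0.589.
From t_p = π/ω_d, ω_d = π/0.00105 = 2990 rad/s, so ω_n = ω_d/√(1−ζ²) = 3700 rad/s.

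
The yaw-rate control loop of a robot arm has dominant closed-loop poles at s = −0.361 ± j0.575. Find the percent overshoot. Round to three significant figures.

The poles are at −σ ± jω_d with σ = 0.361 and ω_d = 0.575, so ω_n = √(σ²+ω_d²) = 0.679 rad/s and ζ = σ/ω_n = 0.532.
%OS = 100 e^{−πζ/√(1−ζ²)} with ζ = 0.532 gives 13.9%.

%OS ≈ 13.9%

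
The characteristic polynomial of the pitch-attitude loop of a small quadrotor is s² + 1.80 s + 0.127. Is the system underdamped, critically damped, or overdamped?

overdamped

a² − 4b = 2.7 > 0 (two distinct real roots); the system is overdamped.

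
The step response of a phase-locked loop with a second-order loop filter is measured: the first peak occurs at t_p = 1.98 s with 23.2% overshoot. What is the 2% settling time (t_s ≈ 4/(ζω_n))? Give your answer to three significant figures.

From the overshoot, ζ = −ln(OS)/√(π²+ln²(OS)) = 0.422.
t_p = π/ω_d ⇒ ω_d = 1.59 rad/s; then ω_n = ω_d/√(1−ζ²) = 1.75 rad/s.
t_s ≈ 4/(ζω_n) = 4/(0.422·1.75) = 5.42 s.

t_s ≈ 5.42 s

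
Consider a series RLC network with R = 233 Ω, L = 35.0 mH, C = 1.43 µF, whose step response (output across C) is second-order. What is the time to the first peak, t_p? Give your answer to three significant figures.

For a series RLC circuit (capacitor voltage as output), ω_n = 1/√(LC) = 1/√(35.0 mH · 1.43 µF) = 4470 rad/s.
ζ = (R/2)·√(C/L) = (233/2)·√(1.43 µF/35.0 mH) = 0.745.
The damped frequency ω_d = ω_n√(1−ζ²) = 2980 rad/s. t_p = π/ω_d = 0.00105 s.

t_p ≈ 0.00105 s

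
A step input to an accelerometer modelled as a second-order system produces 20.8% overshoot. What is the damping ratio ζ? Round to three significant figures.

From %OS = 100·exp(−πζ/√(1−ζ²)), invert to get ζ = −ln(OS)/√(π² + ln²(OS)) with OS = 0.208.
−ln 0.208 = 1.570, so ζ = 1.570/√(π² + 2.466) = 0.447.

ζ ≈ 0.447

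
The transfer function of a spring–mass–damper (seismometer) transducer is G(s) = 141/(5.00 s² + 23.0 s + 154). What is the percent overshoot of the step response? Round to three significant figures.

Dividing through by 5.00: denominator becomes s² + 4.600 s + 30.80.
So ω_n = √30.80 = 5.55 rad/s and ζ = 4.600/(2·5.55) = 0.414.
Overshoot: exp(−π·0.414/√(1−0.414²)) = 0.239, i.e. 23.9%.

%OS ≈ 23.9%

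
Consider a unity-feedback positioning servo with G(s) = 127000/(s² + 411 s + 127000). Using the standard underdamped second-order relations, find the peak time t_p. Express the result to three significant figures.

t_p ≈ 0.0108 s

Matching coefficients with s² + 2ζω_n s + ω_n² gives ω_n² = 127000 ⇒ ω_n = 356 rad/s, and ζ = 411/(2ω_n) = 0.577.
The damped frequency ω_d = ω_n√(1−ζ²) = 291 rad/s. Then t_p = π/ω_d = 0.0108 s.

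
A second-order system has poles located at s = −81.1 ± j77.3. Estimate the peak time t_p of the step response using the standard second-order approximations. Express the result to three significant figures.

t_p = π/ω_d with ω_d = 77.3 (the imaginary part), so t_p = 0.0406 s.

t_p ≈ 0.0406 s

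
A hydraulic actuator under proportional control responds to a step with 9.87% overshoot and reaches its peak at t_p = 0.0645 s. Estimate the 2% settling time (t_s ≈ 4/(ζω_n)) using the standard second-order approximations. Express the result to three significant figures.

From the overshoot, ζ = −ln(OS)/√(π²+ln²(OS)) = 0.593.
From t_p = π/ω_d, ω_d = π/0.0645 = 48.7 rad/s, so ω_n = ω_d/√(1−ζ²) = 60.5 rad/s.
t_s ≈ 4/(ζω_n) = 4/(0.593·60.5) = 0.111 s.

t_s ≈ 0.111 s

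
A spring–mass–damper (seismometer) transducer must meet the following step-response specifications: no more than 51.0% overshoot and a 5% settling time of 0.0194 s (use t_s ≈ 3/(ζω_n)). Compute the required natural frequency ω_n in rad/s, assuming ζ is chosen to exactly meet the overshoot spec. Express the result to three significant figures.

From %OS = 100·exp(−πζ/√(1−ζ²)), invert to get ζ = −ln(OS)/√(π² + ln²(OS)) with OS = 0.510.
−ln 0.510 = 0.6733, so ζ = 0.6733/√(π² + 0.4534) = 0.210.
Then ω_n = 3/(ζ t_s) = 3/(0.210 × 0.0194) = 738 rad/s.

ω_n ≈ 738 rad/s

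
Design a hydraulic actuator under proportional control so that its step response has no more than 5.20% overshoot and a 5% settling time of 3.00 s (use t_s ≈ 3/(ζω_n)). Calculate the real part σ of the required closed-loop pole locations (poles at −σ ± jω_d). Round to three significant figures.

σ ≈ 1.00

The settling-time spec alone fixes σ = ζω_n = 3/t_s = 3/3.00 = 1.00.
(Overshoot then fixes ζ = 0.685 and hence ω_d = σ·√(1−ζ²)/ζ = 1.06 rad/s.)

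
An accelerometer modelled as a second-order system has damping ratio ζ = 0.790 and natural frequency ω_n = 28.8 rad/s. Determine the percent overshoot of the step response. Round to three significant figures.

For an underdamped second-order system, %OS = 100·exp(−πζ/√(1−ζ²)).
πζ/√(1−ζ²) = π·0.790/√(1−0.624) = 4.048, so %OS = 100·e^(−4.048) = 1.75%.

%OS ≈ 1.75%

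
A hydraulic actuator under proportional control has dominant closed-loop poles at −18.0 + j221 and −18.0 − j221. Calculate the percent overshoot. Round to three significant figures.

With σ = 18.0, ω_d = 221: ω_n = √(σ²+ω_d²) = 222 rad/s, ζ = σ/ω_n = 0.0812.
%OS = 100 e^{−πζ/√(1−ζ²)} with ζ = 0.0812 gives 77.4%.

%OS ≈ 77.4%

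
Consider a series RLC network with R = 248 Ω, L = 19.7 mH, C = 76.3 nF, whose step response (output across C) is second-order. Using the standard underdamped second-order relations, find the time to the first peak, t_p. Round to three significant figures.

t_p ≈ 0.000126 s

For a series RLC circuit (capacitor voltage as output), ω_n = 1/√(LC) = 1/√(19.7 mH · 76.3 nF) = 25800 rad/s.
ζ = (R/2)·√(C/L) = (248/2)·√(76.3 nF/19.7 mH) = 0.244.
The damped frequency ω_d = ω_n√(1−ζ²) = 25000 rad/s. t_p = π/ω_d = 0.000126 s.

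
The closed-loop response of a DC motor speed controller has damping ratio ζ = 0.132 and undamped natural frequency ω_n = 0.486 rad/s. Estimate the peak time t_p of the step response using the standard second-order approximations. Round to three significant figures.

t_p ≈ 6.52 s

The damped frequency is ω_d = ω_n√(1−ζ²) = 0.486·√(1−0.0174) = 0.482 rad/s.
Peak time t_p = π/ω_d = π/0.482 = 6.52 s.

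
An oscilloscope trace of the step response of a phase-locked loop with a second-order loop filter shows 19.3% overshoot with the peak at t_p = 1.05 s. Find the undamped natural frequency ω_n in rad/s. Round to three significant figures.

ζ from %OS: ζ = |ln 0.193|/√(π²+ln²0.193) = 0.464.
From t_p = π/ω_d, ω_d = π/1.05 = 2.99 rad/s, so ω_n = ω_d/√(1−ζ²) = 3.38 rad/s.

ω_n ≈ 3.38 rad/s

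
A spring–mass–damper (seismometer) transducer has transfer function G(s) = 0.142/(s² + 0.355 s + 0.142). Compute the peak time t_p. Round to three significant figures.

t_p ≈ 9.45 s

Matching coefficients with s² + 2ζω_n s + ω_n² gives ω_n² = 0.142 ⇒ ω_n = 0.377 rad/s, and ζ = 0.355/(2ω_n) = 0.471.
ω_d = ω_n√(1−ζ²) = 0.332 rad/s. Then t_p = π/ω_d = 9.45 s.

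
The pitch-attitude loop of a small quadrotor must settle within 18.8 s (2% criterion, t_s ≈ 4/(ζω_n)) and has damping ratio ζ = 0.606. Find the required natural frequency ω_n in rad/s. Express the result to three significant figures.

ω_n ≈ 0.351 rad/s

Rearranging t_s ≈ 4/(ζω_n) gives ω_n = 4/(ζ·t_s) = 4/(0.606 × 18.8) = 0.351 rad/s.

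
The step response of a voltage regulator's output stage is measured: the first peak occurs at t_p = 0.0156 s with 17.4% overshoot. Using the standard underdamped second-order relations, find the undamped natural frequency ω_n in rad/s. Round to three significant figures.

ω_n ≈ 230 rad/s

The overshoot fixes ζ = −ln(OS)/√(π²+ln²(OS)) = 0.486.
t_p = π/ω_d ⇒ ω_d = 201 rad/s; then ω_n = ω_d/√(1−ζ²) = 230 rad/s.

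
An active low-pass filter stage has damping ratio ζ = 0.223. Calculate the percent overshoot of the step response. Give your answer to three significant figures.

%OS ≈ 48.7%

For an underdamped second-order system, %OS = 100·exp(−πζ/√(1−ζ²)).
πζ/√(1−ζ²) = π·0.223/√(1−0.0497) = 0.7187, so %OS = 100·e^(−0.7187) = 48.7%.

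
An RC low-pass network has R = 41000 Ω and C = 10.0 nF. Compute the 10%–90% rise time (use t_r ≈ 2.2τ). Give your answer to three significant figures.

τ = RC = 41000 × 10.0 nF = 0.000410 s.
t_r ≈ 2.2τ = 0.000902 s.

t_r ≈ 0.000902 s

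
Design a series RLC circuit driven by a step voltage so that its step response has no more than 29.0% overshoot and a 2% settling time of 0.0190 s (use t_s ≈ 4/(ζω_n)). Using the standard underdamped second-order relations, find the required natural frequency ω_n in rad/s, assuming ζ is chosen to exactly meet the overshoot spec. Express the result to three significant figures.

From %OS = 100·exp(−πζ/√(1−ζ²)), invert to get ζ = −ln(OS)/√(π² + ln²(OS)) with OS = 0.290.
−ln 0.290 = 1.238, so ζ = 1.238/√(π² + 1.532) = 0.367.
From t_s ≈ 4/(ζω_n): ω_n = 4/(ζ·t_s) = 4/(0.367·0.0190) = 574 rad/s.

ω_n ≈ 574 rad/s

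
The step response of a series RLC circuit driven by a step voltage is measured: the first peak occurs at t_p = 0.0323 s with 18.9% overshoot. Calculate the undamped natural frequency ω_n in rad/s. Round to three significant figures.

The overshoot fixes ζ = −ln(OS)/√(π²+ln²(OS)) = 0.469.
From t_p = π/ω_d, ω_d = π/0.0323 = 97.3 rad/s, so ω_n = ω_d/√(1−ζ²) = 110 rad/s.

ω_n ≈ 110 rad/s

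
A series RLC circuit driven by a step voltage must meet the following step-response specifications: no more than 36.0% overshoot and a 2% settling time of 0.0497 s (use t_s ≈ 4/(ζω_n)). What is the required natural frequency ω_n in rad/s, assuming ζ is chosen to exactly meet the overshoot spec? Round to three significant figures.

ω_n ≈ 260 rad/s

ζ = −ln(OS)/√(π² + (ln OS)²). With OS = 0.360, ln OS = −1.022 and ζ = 1.022/3.304 = 0.309.
From t_s ≈ 4/(ζω_n): ω_n = 4/(ζ·t_s) = 4/(0.309·0.0497) = 260 rad/s.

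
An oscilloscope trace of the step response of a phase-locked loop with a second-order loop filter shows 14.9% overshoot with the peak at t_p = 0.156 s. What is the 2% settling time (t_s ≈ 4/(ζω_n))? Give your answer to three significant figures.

ζ from %OS: ζ = |ln 0.149|/√(π²+ln²0.149) = 0.518.
From t_p = π/ω_d, ω_d = π/0.156 = 20.1 rad/s, so ω_n = ω_d/√(1−ζ²) = 23.5 rad/s.
t_s ≈ 4/(ζω_n) = 4/(0.518·23.5) = 0.328 s.

t_s ≈ 0.328 s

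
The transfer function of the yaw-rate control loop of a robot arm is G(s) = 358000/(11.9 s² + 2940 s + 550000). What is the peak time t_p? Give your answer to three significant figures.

Dividing through by 11.9: denominator becomes s² + 247.1 s + 46220.
So ω_n = √46220 = 215 rad/s and ζ = 247.1/(2·215) = 0.575.
The damped frequency ω_d = ω_n√(1−ζ²) = 176 rad/s. t_p = π/ω_d = 0.0179 s.

t_p ≈ 0.0179 s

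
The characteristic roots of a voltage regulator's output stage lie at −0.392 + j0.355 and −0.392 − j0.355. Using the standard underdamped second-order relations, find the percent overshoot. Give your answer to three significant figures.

The poles are at −σ ± jω_d with σ = 0.392 and ω_d = 0.355, so ω_n = √(σ²+ω_d²) = 0.529 rad/s and ζ = σ/ω_n = 0.741.
%OS = 100 e^{−πζ/√(1−ζ²)} with ζ = 0.741 gives 3.11%.

%OS ≈ 3.11%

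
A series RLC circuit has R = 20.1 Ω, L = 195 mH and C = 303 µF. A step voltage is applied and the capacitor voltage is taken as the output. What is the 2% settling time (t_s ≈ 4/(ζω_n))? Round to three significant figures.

t_s ≈ 0.0776 s

For a series RLC circuit (capacitor voltage as output), ω_n = 1/√(LC) = 1/√(195 mH · 303 µF) = 130 rad/s.
ζ = (R/2)·√(C/L) = (20.1/2)·√(303 µF/195 mH) = 0.396.
t_s ≈ 4/(ζω_n) = 0.0776 s.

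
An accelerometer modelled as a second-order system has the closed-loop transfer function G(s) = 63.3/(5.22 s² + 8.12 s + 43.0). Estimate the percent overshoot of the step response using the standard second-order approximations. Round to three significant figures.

%OS ≈ 41.3%

Dividing through by 5.22: denominator becomes s² + 1.556 s + 8.238.
So ω_n = √8.238 = 2.87 rad/s and ζ = 1.556/(2·2.87) = 0.271.
%OS = 100·exp(−πζ/√(1−ζ²)) = 41.3%.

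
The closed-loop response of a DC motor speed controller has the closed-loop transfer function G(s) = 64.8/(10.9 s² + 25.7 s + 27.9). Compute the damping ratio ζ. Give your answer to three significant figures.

Dividing through by 10.9: denominator becomes s² + 2.358 s + 2.560.
So ω_n = √2.560 = 1.60 rad/s and ζ = 2.358/(2·1.60) = 0.737.

ζ ≈ 0.737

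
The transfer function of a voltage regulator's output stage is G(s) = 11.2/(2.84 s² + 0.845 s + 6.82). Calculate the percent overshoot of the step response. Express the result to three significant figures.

Dividing through by 2.84: denominator becomes s² + 0.2975 s + 2.401.
So ω_n = √2.401 = 1.55 rad/s and ζ = 0.2975/(2·1.55) = 0.0960.
%OS = 100·exp(−πζ/√(1−ζ²)) = 73.9%.

%OS ≈ 73.9%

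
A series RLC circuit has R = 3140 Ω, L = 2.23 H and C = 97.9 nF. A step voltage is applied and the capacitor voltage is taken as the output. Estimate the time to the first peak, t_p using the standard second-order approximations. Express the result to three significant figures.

For a series RLC circuit (capacitor voltage as output), ω_n = 1/√(LC) = 1/√(2.23 H · 97.9 nF) = 2140 rad/s.
ζ = (R/2)·√(C/L) = (3140/2)·√(97.9 nF/2.23 H) = 0.329.
The damped frequency ω_d = ω_n√(1−ζ²) = 2020 rad/s. t_p = π/ω_d = 0.00155 s.

t_p ≈ 0.00155 s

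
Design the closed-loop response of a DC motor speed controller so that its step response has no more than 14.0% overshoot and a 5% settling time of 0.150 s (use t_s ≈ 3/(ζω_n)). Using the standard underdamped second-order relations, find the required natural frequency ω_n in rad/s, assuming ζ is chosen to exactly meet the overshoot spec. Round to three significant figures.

From %OS = 100·exp(−πζ/√(1−ζ²)), invert to get ζ = −ln(OS)/√(π² + ln²(OS)) with OS = 0.140.
−ln 0.140 = 1.966, so ζ = 1.966/√(π² + 3.866) = 0.531.
From t_s ≈ 3/(ζω_n): ω_n = 3/(ζ·t_s) = 3/(0.531·0.150) = 37.7 rad/s.

ω_n ≈ 37.7 rad/s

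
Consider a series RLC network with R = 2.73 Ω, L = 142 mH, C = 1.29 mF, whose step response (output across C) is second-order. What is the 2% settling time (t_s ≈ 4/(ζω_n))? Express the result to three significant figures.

t_s ≈ 0.416 s

For a series RLC circuit (capacitor voltage as output), ω_n = 1/√(LC) = 1/√(142 mH · 1.29 mF) = 73.9 rad/s.
ζ = (R/2)·√(C/L) = (2.73/2)·√(1.29 mF/142 mH) = 0.130.
t_s ≈ 4/(ζω_n) = 0.416 s.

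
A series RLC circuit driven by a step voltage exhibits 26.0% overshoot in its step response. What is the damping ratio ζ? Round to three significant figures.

ζ ≈ 0.394

Inverting the overshoot relation: ζ = |ln 0.260|/√(π² + ln²0.260) = 0.394.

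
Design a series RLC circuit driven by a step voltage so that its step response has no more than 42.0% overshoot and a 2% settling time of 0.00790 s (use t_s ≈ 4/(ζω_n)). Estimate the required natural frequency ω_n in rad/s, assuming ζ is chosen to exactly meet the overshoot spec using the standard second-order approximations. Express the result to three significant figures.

ω_n ≈ 1900 rad/s

Inverting the overshoot relation: ζ = |ln 0.420|/√(π² + ln²0.420) = 0.266.
From t_s ≈ 4/(ζω_n): ω_n = 4/(ζ·t_s) = 4/(0.266·0.00790) = 1900 rad/s.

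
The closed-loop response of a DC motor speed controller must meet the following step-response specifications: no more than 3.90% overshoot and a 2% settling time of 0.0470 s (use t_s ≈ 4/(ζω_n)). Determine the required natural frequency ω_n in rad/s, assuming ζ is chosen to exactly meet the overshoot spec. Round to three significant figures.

ζ = −ln(OS)/√(π² + (ln OS)²). With OS = 0.0390, ln OS = −3.244 and ζ = 3.244/4.516 = 0.718.
From t_s ≈ 4/(ζω_n): ω_n = 4/(ζ·t_s) = 4/(0.718·0.0470) = 118 rad/s.

ω_n ≈ 118 rad/s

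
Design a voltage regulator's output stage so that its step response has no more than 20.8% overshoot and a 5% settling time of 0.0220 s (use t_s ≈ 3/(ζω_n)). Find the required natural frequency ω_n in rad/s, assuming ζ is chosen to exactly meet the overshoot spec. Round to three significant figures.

From %OS = 100·exp(−πζ/√(1−ζ²)), invert to get ζ = −ln(OS)/√(π² + ln²(OS)) with OS = 0.208.
−ln 0.208 = 1.570, so ζ = 1.570/√(π² + 2.466) = 0.447.
From t_s ≈ 3/(ζω_n): ω_n = 3/(ζ·t_s) = 3/(0.447·0.0220) = 305 rad/s.

ω_n ≈ 305 rad/s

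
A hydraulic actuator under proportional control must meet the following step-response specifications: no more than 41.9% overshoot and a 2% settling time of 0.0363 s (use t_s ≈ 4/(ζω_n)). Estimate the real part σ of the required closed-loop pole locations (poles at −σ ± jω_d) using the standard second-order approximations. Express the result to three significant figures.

σ ≈ 110

The settling-time spec alone fixes σ = ζω_n = 4/t_s = 4/0.0363 = 110.
(Overshoot then fixes ζ = 0.267 and hence ω_d = σ·√(1−ζ²)/ζ = 398 rad/s.)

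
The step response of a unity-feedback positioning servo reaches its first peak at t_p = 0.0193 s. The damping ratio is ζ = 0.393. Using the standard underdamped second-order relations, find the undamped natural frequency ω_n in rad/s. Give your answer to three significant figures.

ω_n ≈ 177 rad/s

Peak time t_p = π/ω_d, so ω_d = π/t_p = π/0.0193 = 163 rad/s.
ω_n = ω_d/√(1−ζ²) = 163/√0.846 = 177 rad/s.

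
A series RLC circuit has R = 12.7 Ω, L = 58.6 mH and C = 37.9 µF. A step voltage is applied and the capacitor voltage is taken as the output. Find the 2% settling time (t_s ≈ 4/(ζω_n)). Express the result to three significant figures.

t_s ≈ 0.0369 s

For a series RLC circuit (capacitor voltage as output), ω_n = 1/√(LC) = 1/√(58.6 mH · 37.9 µF) = 671 rad/s.
ζ = (R/2)·√(C/L) = (12.7/2)·√(37.9 µF/58.6 mH) = 0.161.
t_s ≈ 4/(ζω_n) = 0.0369 s.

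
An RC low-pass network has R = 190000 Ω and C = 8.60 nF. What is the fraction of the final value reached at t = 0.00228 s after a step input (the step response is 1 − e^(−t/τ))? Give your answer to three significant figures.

y/y_∞ ≈ 0.752

τ = RC = 190000 × 8.60 nF = 0.00163 s.
y(t)/y_∞ = 1 − e^(−t/τ) = 1 − e^(−0.00228/0.00163) = 1 − e^(−1.40) = 0.752.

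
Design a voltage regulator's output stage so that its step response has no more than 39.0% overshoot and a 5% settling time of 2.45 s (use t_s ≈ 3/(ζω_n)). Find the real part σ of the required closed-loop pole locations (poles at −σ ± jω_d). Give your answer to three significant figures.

σ ≈ 1.22

The settling-time spec alone fixes σ = ζω_n = 3/t_s = 3/2.45 = 1.22.
(Overshoot then fixes ζ = 0.287 and hence ω_d = σ·√(1−ζ²)/ζ = 4.09 rad/s.)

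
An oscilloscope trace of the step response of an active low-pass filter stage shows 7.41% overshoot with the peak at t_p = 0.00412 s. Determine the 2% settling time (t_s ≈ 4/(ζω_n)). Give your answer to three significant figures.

From the overshoot, ζ = −ln(OS)/√(π²+ln²(OS)) = 0.638.
t_p = π/ω_d ⇒ ω_d = 763 rad/s; then ω_n = ω_d/√(1−ζ²) = 990 rad/s.
t_s ≈ 4/(ζω_n) = 4/(0.638·990) = 0.00633 s.

t_s ≈ 0.00633 s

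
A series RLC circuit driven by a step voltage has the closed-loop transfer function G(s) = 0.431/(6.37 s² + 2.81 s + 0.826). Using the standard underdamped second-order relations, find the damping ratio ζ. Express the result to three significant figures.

Dividing through by 6.37: denominator becomes s² + 0.4411 s + 0.1297.
So ω_n = √0.1297 = 0.360 rad/s and ζ = 0.4411/(2·0.360) = 0.613.

ζ ≈ 0.613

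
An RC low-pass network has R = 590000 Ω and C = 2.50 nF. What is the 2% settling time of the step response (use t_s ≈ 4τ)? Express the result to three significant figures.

t_s ≈ 0.00590 s

τ = RC = 590000 × 2.50 nF = 0.00147 s.
t_s ≈ 4τ = 0.00590 s.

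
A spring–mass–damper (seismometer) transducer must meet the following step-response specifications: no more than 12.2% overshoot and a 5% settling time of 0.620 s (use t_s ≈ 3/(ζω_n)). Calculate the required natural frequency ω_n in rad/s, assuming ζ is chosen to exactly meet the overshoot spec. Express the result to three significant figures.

ω_n ≈ 8.70 rad/s

From %OS = 100·exp(−πζ/√(1−ζ²)), invert to get ζ = −ln(OS)/√(π² + ln²(OS)) with OS = 0.122.
−ln 0.122 = 2.104, so ζ = 2.104/√(π² + 4.426) = 0.556.
Then ω_n = 3/(ζ t_s) = 3/(0.556 × 0.620) = 8.70 rad/s.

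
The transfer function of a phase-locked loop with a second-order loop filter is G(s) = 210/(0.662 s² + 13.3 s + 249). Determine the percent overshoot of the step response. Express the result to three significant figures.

Dividing through by 0.662: denominator becomes s² + 20.09 s + 376.1.
So ω_n = √376.1 = 19.4 rad/s and ζ = 20.09/(2·19.4) = 0.518.
%OS = 100 e^{−πζ/√(1−ζ²)} with ζ = 0.518 gives 14.9%.

%OS ≈ 14.9%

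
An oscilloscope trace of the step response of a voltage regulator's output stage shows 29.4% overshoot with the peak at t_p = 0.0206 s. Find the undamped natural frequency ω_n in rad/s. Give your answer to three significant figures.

ω_n ≈ 164 rad/s

ζ from %OS: ζ = |ln 0.294|/√(π²+ln²0.294) = 0.363.
From t_p = π/ω_d, ω_d = π/0.0206 = 153 rad/s, so ω_n = ω_d/√(1−ζ²) = 164 rad/s.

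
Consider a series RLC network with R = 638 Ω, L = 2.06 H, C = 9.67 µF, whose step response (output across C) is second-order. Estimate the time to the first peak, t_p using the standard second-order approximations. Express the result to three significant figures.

For a series RLC circuit (capacitor voltage as output), ω_n = 1/√(LC) = 1/√(2.06 H · 9.67 µF) = 224 rad/s.
ζ = (R/2)·√(C/L) = (638/2)·√(9.67 µF/2.06 H) = 0.691.
ω_d = 224·√(1 − 0.691²) = 162 rad/s. t_p = π/ω_d = 0.0194 s.

t_p ≈ 0.0194 s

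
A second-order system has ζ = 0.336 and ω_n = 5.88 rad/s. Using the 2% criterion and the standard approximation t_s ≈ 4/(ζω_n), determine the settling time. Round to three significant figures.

t_s ≈ 4/(ζω_n) = 4/(0.336 × 5.88) = 2.02 s.

t_s ≈ 2.02 s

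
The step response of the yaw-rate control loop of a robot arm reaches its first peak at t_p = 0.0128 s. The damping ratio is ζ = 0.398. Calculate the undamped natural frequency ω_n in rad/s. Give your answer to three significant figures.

ω_n ≈ 268 rad/s

Peak time t_p = π/ω_d, so ω_d = π/t_p = π/0.0128 = 245 rad/s.
ω_n = ω_d/√(1−ζ²) = 245/√0.842 = 268 rad/s.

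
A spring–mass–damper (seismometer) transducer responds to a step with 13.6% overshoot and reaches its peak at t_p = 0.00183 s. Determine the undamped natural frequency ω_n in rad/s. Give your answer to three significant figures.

ω_n ≈ 2030 rad/s

From the overshoot, ζ = −ln(OS)/√(π²+ln²(OS)) = 0.536.
t_p = π/ω_d ⇒ ω_d = 1720 rad/s; then ω_n = ω_d/√(1−ζ²) = 2030 rad/s.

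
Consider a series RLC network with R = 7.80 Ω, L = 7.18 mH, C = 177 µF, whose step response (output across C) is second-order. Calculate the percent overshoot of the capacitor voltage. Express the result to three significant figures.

For a series RLC circuit (capacitor voltage as output), ω_n = 1/√(LC) = 1/√(7.18 mH · 177 µF) = 887 rad/s.
ζ = (R/2)·√(C/L) = (7.80/2)·√(177 µF/7.18 mH) = 0.612.
Overshoot: exp(−π·0.612/√(1−0.612²)) = 0.0878, i.e. 8.78%.

%OS ≈ 8.78%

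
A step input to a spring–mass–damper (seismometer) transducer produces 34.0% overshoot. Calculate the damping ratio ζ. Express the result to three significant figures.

ζ ≈ 0.325

From %OS = 100·exp(−πζ/√(1−ζ²)), invert to get ζ = −ln(OS)/√(π² + ln²(OS)) with OS = 0.340.
−ln 0.340 = 1.079, so ζ = 1.079/√(π² + 1.164) = 0.325.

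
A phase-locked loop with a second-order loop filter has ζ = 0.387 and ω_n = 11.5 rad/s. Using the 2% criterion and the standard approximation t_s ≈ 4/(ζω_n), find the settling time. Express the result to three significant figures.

t_s ≈ 0.899 s

t_s ≈ 4/(ζω_n) = 4/(0.387 × 11.5) = 0.899 s.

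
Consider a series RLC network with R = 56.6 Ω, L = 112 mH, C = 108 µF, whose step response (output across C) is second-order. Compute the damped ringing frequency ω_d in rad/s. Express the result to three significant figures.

ω_d ≈ 137 rad/s

For a series RLC circuit (capacitor voltage as output), ω_n = 1/√(LC) = 1/√(112 mH · 108 µF) = 288 rad/s.
ζ = (R/2)·√(C/L) = (56.6/2)·√(108 µF/112 mH) = 0.879.
The damped frequency ω_d = ω_n√(1−ζ²) = 137 rad/s.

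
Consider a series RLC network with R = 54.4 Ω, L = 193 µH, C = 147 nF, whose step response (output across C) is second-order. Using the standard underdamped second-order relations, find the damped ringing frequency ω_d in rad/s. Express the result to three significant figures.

ω_d ≈ 124000 rad/s

For a series RLC circuit (capacitor voltage as output), ω_n = 1/√(LC) = 1/√(193 µH · 147 nF) = 188000 rad/s.
ζ = (R/2)·√(C/L) = (54.4/2)·√(147 nF/193 µH) = 0.751.
ω_d = ω_n√(1−ζ²) = 124000 rad/s.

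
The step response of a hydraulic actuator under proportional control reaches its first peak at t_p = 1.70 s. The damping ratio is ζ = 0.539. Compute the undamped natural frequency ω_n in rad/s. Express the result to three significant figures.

ω_n ≈ 2.19 rad/s

Peak time t_p = π/ω_d, so ω_d = π/t_p = π/1.70 = 1.85 rad/s.
ω_n = ω_d/√(1−ζ²) = 1.85/√0.709 = 2.19 rad/s.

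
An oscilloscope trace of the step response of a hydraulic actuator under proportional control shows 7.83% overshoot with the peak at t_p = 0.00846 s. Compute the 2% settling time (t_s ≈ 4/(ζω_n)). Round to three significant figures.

t_s ≈ 0.0133 s

ζ from %OS: ζ = |ln 0.0783|/√(π²+ln²0.0783) = 0.630.
From t_p = π/ω_d, ω_d = π/0.00846 = 371 rad/s, so ω_n = ω_d/√(1−ζ²) = 478 rad/s.
t_s ≈ 4/(ζω_n) = 4/(0.630·478) = 0.0133 s.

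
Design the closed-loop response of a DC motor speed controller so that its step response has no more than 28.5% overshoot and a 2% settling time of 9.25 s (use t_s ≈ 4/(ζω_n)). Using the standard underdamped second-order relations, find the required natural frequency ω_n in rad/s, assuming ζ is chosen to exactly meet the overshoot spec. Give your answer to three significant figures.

ω_n ≈ 1.17 rad/s

ζ = −ln(OS)/√(π² + (ln OS)²). With OS = 0.285, ln OS = −1.255 and ζ = 1.255/3.383 = 0.371.
Then ω_n = 4/(ζ t_s) = 4/(0.371 × 9.25) = 1.17 rad/s.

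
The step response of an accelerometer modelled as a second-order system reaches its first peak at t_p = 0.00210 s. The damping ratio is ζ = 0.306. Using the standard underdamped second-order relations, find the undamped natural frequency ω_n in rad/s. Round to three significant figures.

Peak time t_p = π/ω_d, so ω_d = π/t_p = π/0.00210 = 1500 rad/s.
ω_n = ω_d/√(1−ζ²) = 1500/√0.906 = 1570 rad/s.

ω_n ≈ 1570 rad/s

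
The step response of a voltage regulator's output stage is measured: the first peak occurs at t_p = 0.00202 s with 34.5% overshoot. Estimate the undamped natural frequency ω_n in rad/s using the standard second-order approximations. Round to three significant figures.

From the overshoot, ζ = −ln(OS)/√(π²+ln²(OS)) = 0.321.
From t_p = π/ω_d, ω_d = π/0.00202 = 1560 rad/s, so ω_n = ω_d/√(1−ζ²) = 1640 rad/s.

ω_n ≈ 1640 rad/s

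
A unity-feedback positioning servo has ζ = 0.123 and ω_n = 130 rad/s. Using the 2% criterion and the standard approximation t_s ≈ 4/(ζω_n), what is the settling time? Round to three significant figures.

t_s ≈ 0.250 s

t_s ≈ 4/(ζω_n) = 4/(0.123 × 130) = 0.250 s.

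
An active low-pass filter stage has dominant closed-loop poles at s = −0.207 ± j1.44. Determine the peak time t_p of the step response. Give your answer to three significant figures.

t_p = π/ω_d with ω_d = 1.44 (the imaginary part), so t_p = 2.18 s.

t_p ≈ 2.18 s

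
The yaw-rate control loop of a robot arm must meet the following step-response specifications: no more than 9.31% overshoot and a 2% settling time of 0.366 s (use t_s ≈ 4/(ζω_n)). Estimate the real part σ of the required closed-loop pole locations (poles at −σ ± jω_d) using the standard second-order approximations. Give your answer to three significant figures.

The settling-time spec alone fixes σ = ζω_n = 4/t_s = 4/0.366 = 10.9.
(Overshoot then fixes ζ = 0.603 and hence ω_d = σ·√(1−ζ²)/ζ = 14.5 rad/s.)

σ ≈ 10.9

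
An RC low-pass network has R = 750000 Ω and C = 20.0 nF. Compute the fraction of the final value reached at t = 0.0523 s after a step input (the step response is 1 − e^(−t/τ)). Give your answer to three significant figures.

τ = RC = 750000 × 20.0 nF = 0.0150 s.
y(t)/y_∞ = 1 − e^(−t/τ) = 1 − e^(−0.0523/0.0150) = 1 − e^(−3.49) = 0.969.

y/y_∞ ≈ 0.969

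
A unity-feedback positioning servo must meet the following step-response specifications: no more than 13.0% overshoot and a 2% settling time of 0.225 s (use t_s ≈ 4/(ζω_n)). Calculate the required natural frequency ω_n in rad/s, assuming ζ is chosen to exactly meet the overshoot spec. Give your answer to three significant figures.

From %OS = 100·exp(−πζ/√(1−ζ²)), invert to get ζ = −ln(OS)/√(π² + ln²(OS)) with OS = 0.130.
−ln 0.130 = 2.040, so ζ = 2.040/√(π² + 4.163) = 0.545.
Then ω_n = 4/(ζ t_s) = 4/(0.545 × 0.225) = 32.6 rad/s.

ω_n ≈ 32.6 rad/s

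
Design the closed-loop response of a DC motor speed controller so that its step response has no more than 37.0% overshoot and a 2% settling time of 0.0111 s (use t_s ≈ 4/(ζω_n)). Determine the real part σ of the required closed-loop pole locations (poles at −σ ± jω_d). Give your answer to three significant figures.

The settling-time spec alone fixes σ = ζω_n = 4/t_s = 4/0.0111 = 360.
(Overshoot then fixes ζ = 0.302 and hence ω_d = σ·√(1−ζ²)/ζ = 1140 rad/s.)

σ ≈ 360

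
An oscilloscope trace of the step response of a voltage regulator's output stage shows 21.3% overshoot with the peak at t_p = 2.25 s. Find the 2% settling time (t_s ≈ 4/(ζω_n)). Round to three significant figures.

ζ from %OS: ζ = |ln 0.213|/√(π²+ln²0.213) = 0.442.
t_p = π/ω_d ⇒ ω_d = 1.40 rad/s; then ω_n = ω_d/√(1−ζ²) = 1.56 rad/s.
t_s ≈ 4/(ζω_n) = 4/(0.442·1.56) = 5.82 s.

t_s ≈ 5.82 s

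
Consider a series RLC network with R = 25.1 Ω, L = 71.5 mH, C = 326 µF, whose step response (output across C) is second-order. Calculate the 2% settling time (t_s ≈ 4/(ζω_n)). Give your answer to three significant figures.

For a series RLC circuit (capacitor voltage as output), ω_n = 1/√(LC) = 1/√(71.5 mH · 326 µF) = 207 rad/s.
ζ = (R/2)·√(C/L) = (25.1/2)·√(326 µF/71.5 mH) = 0.847.
t_s ≈ 4/(ζω_n) = 0.0228 s.

t_s ≈ 0.0228 s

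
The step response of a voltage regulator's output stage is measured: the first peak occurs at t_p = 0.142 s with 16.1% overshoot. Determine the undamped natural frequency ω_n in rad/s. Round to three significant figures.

ζ from %OS: ζ = |ln 0.161|/√(π²+ln²0.161) = 0.503.
From t_p = π/ω_d, ω_d = π/0.142 = 22.1 rad/s, so ω_n = ω_d/√(1−ζ²) = 25.6 rad/s.

ω_n ≈ 25.6 rad/s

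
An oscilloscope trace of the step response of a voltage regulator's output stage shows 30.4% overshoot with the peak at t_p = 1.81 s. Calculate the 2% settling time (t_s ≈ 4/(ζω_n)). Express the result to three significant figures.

t_s ≈ 6.08 s

The overshoot fixes ζ = −ln(OS)/√(π²+ln²(OS)) = 0.354.
t_p = π/ω_d ⇒ ω_d = 1.74 rad/s; then ω_n = ω_d/√(1−ζ²) = 1.86 rad/s.
t_s ≈ 4/(ζω_n) = 4/(0.354·1.86) = 6.08 s.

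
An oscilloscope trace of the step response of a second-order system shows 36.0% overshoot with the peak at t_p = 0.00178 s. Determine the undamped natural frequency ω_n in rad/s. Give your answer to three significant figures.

From the overshoot, ζ = −ln(OS)/√(π²+ln²(OS)) = 0.309.
From t_p = π/ω_d, ω_d = π/0.00178 = 1760 rad/s, so ω_n = ω_d/√(1−ζ²) = 1860 rad/s.

ω_n ≈ 1860 rad/s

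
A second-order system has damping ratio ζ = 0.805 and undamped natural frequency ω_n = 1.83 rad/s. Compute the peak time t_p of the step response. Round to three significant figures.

The damped frequency is ω_d = ω_n√(1−ζ²) = 1.83·√(1−0.648) = 1.09 rad/s.
Peak time t_p = π/ω_d = π/1.09 = 2.89 s.

t_p ≈ 2.89 s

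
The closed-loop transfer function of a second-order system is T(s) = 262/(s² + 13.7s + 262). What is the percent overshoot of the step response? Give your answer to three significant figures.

ω_n = √262 = 16.2 rad/s; ζ = 13.7/(2·16.2) = 0.423.
%OS = 100 e^{−πζ/√(1−ζ²)} with ζ = 0.423 gives 23.1%.

%OS ≈ 23.1%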